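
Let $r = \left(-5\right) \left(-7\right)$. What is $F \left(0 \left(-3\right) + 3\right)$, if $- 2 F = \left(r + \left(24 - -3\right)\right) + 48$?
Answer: $-165$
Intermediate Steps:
$r = 35$
$F = -55$ ($F = - \frac{\left(35 + \left(24 - -3\right)\right) + 48}{2} = - \frac{\left(35 + \left(24 + 3\right)\right) + 48}{2} = - \frac{\left(35 + 27\right) + 48}{2} = - \frac{62 + 48}{2} = \left(- \frac{1}{2}\right) 110 = -55$)
$F \left(0 \left(-3\right) + 3\right) = - 55 \left(0 \left(-3\right) + 3\right) = - 55 \left(0 + 3\right) = \left(-55\right) 3 = -165$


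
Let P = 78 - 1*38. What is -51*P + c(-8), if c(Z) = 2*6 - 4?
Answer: -2032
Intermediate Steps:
c(Z) = 8 (c(Z) = 12 - 4 = 8)
P = 40 (P = 78 - 38 = 40)
-51*P + c(-8) = -51*40 + 8 = -2040 + 8 = -2032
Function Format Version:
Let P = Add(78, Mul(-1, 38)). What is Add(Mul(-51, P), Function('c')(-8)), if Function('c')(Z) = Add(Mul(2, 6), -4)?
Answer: -2032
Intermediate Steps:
Function('c')(Z) = 8 (Function('c')(Z) = Add(12, -4) = 8)
P = 40 (P = Add(78, -38) = 40)
Add(Mul(-51, P), Function('c')(-8)) = Add(Mul(-51, 40), 8) = Add(-2040, 8) = -2032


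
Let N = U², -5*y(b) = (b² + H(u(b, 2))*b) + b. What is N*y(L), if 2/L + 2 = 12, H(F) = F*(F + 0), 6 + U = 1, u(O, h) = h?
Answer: -26/5 ≈ -5.2000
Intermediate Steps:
U = -5 (U = -6 + 1 = -5)
H(F) = F² (H(F) = F*F = F²)
L = ⅕ (L = 2/(-2 + 12) = 2/10 = 2*(⅒) = ⅕ ≈ 0.20000)
y(b) = -b - b²/5 (y(b) = -((b² + 2²*b) + b)/5 = -((b² + 4*b) + b)/5 = -(b² + 5*b)/5 = -b - b²/5)
N = 25 (N = (-5)² = 25)
N*y(L) = 25*(-⅕*⅕*(5 + ⅕)) = 25*(-⅕*⅕*26/5) = 25*(-26/125) = -26/5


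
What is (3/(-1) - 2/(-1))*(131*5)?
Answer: -655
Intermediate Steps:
(3/(-1) - 2/(-1))*(131*5) = (3*(-1) - 2*(-1))*655 = (-3 + 2)*655 = -1*655 = -655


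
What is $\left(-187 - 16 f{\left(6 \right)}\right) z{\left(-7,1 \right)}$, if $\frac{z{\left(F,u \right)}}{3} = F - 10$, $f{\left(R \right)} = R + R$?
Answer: $19329$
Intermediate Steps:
$f{\left(R \right)} = 2 R$
$z{\left(F,u \right)} = -30 + 3 F$ ($z{\left(F,u \right)} = 3 \left(F - 10\right) = 3 \left(-10 + F\right) = -30 + 3 F$)
$\left(-187 - 16 f{\left(6 \right)}\right) z{\left(-7,1 \right)} = \left(-187 - 16 \cdot 2 \cdot 6\right) \left(-30 + 3 \left(-7\right)\right) = \left(-187 - 192\right) \left(-30 - 21\right) = \left(-187 - 192\right) \left(-51\right) = \left(-379\right) \left(-51\right) = 19329$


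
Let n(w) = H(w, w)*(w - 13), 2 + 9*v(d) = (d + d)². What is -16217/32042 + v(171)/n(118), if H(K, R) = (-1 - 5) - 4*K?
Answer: -5536538737/7236845910 ≈ -0.76505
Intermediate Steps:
v(d) = -2/9 + 4*d²/9 (v(d) = -2/9 + (d + d)²/9 = -2/9 + (2*d)²/9 = -2/9 + (4*d²)/9 = -2/9 + 4*d²/9)
H(K, R) = -6 - 4*K
n(w) = (-13 + w)*(-6 - 4*w) (n(w) = (-6 - 4*w)*(w - 13) = (-6 - 4*w)*(-13 + w) = (-13 + w)*(-6 - 4*w))
-16217/32042 + v(171)/n(118) = -16217/32042 + (-2/9 + (4/9)*171²)/(78 - 4*118² + 46*118) = -16217*1/32042 + (-2/9 + (4/9)*29241)/(78 - 4*13924 + 5428) = -16217/32042 + (-2/9 + 12996)/(78 - 55696 + 5428) = -16217/32042 + (116962/9)/(-50190) = -16217/32042 + (116962/9)*(-1/50190) = -16217/32042 - 58481/225855 = -5536538737/7236845910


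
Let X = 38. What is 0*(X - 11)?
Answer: 0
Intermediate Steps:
0*(X - 11) = 0*(38 - 11) = 0*27 = 0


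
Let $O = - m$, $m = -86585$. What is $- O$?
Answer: $-86585$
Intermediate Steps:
$O = 86585$ ($O = \left(-1\right) \left(-86585\right) = 86585$)
$- O = \left(-1\right) 86585 = -86585$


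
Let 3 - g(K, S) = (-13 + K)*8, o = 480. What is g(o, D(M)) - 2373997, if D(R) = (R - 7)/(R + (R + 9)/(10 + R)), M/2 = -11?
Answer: -2377730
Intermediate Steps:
M = -22 (M = 2*(-11) = -22)
D(R) = (-7 + R)/(R + (9 + R)/(10 + R))
g(K, S) = 107 - 8*K (g(K, S) = 3 - (-13 + K)*8 = 3 - (-104 + 8*K) = 3 + (104 - 8*K) = 107 - 8*K)
g(o, D(M)) - 2373997 = (107 - 8*480) - 2373997 = (107 - 3840) - 2373997 = -3733 - 2373997 = -2377730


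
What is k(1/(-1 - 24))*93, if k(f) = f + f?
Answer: -186/25 ≈ -7.4400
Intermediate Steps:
k(f) = 2*f
k(1/(-1 - 24))*93 = (2/(-1 - 24))*93 = (2/(-25))*93 = (2*(-1/25))*93 = -2/25*93 = -186/25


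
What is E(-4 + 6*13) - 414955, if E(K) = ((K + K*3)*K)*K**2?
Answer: 119531349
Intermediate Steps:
E(K) = 4*K**4 (E(K) = ((K + 3*K)*K)*K**2 = ((4*K)*K)*K**2 = (4*K**2)*K**2 = 4*K**4)
E(-4 + 6*13) - 414955 = 4*(-4 + 6*13)**4 - 414955 = 4*(-4 + 78)**4 - 414955 = 4*74**4 - 414955 = 4*29986576 - 414955 = 119946304 - 414955 = 119531349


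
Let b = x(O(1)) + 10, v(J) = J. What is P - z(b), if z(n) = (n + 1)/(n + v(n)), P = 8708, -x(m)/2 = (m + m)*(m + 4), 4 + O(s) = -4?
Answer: 2054971/236 ≈ 8707.5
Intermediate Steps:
O(s) = -8 (O(s) = -4 - 4 = -8)
x(m) = -4*m*(4 + m) (x(m) = -2*(m + m)*(m + 4) = -2*2*m*(4 + m) = -4*m*(4 + m))
b = -118 (b = -4*(-8)*(4 - 8) + 10 = -4*(-8)*(-4) + 10 = -128 + 10 = -118)
z(n) = (1 + n)/(2*n) (z(n) = (n + 1)/(n + n) = (1 + n)/((2*n)) = (1 + n)*(1/(2*n)) = (1 + n)/(2*n))
P - z(b) = 8708 - (1 - 118)/(2*(-118)) = 8708 - (-1)*(-117)/(2*118) = 8708 - 1*117/236 = 8708 - 117/236 = 2054971/236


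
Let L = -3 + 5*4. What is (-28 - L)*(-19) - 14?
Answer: 841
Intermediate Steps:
L = 17 (L = -3 + 20 = 17)
(-28 - L)*(-19) - 14 = (-28 - 1*17)*(-19) - 14 = (-28 - 17)*(-19) - 14 = -45*(-19) - 14 = 855 - 14 = 841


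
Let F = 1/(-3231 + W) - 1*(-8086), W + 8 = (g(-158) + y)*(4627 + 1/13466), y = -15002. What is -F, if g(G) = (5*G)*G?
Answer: -27663849909358493/3421203303160 ≈ -8086.0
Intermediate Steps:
g(G) = 5*G**2
W = 3421225057483/6733 (W = -8 + (5*(-158)**2 - 15002)*(4627 + 1/13466) = -8 + (5*24964 - 15002)*(4627 + 1/13466) = -8 + (124820 - 15002)*(62307183/13466) = -8 + 109818*(62307183/13466) = -8 + 3421225111347/6733 = 3421225057483/6733 ≈ 5.0813e+8)
F = 27663849909358493/3421203303160 (F = 1/(-3231 + 3421225057483/6733) - 1*(-8086) = 1/(3421203303160/6733) + 8086 = 6733/3421203303160 + 8086 = 27663849909358493/3421203303160 ≈ 8086.0)
-F = -1*27663849909358493/3421203303160 = -27663849909358493/3421203303160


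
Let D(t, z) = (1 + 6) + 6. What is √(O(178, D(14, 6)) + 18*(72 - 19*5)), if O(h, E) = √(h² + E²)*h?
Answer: √(-414 + 178*√31853) ≈ 177.07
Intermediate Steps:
D(t, z) = 13 (D(t, z) = 7 + 6 = 13)
O(h, E) = h*√(E² + h²) (O(h, E) = √(E² + h²)*h = h*√(E² + h²))
√(O(178, D(14, 6)) + 18*(72 - 19*5)) = √(178*√(13² + 178²) + 18*(72 - 19*5)) = √(178*√(169 + 31684) + 18*(72 - 95)) = √(178*√31853 + 18*(-23)) = √(178*√31853 - 414) = √(-414 + 178*√31853)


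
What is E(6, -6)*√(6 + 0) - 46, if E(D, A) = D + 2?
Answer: -46 + 8*√6 ≈ -26.404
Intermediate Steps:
E(D, A) = 2 + D
E(6, -6)*√(6 + 0) - 46 = (2 + 6)*√(6 + 0) - 46 = 8*√6 - 46 = -46 + 8*√6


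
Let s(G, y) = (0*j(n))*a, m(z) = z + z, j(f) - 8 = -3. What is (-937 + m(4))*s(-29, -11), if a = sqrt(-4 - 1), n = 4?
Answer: 0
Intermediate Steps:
j(f) = 5 (j(f) = 8 - 3 = 5)
a = I*sqrt(5) (a = sqrt(-5) = I*sqrt(5) ≈ 2.2361*I)
m(z) = 2*z
s(G, y) = 0 (s(G, y) = (0*5)*(I*sqrt(5)) = 0*(I*sqrt(5)) = 0)
(-937 + m(4))*s(-29, -11) = (-937 + 2*4)*0 = (-937 + 8)*0 = -929*0 = 0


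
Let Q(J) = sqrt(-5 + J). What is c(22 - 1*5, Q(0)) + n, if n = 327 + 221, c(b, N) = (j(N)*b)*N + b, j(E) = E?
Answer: 480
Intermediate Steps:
c(b, N) = b + b*N**2 (c(b, N) = (N*b)*N + b = b*N**2 + b = b + b*N**2)
n = 548
c(22 - 1*5, Q(0)) + n = (22 - 1*5)*(1 + (sqrt(-5 + 0))**2) + 548 = (22 - 5)*(1 + (sqrt(-5))**2) + 548 = 17*(1 + (I*sqrt(5))**2) + 548 = 17*(1 - 5) + 548 = 17*(-4) + 548 = -68 + 548 = 480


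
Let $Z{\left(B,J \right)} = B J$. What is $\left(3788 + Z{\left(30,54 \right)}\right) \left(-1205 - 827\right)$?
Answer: $-10989056$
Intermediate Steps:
$\left(3788 + Z{\left(30,54 \right)}\right) \left(-1205 - 827\right) = \left(3788 + 30 \cdot 54\right) \left(-1205 - 827\right) = \left(3788 + 1620\right) \left(-2032\right) = 5408 \left(-2032\right) = -10989056$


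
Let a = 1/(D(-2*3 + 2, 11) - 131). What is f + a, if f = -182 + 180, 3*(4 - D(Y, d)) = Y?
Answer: -757/377 ≈ -2.0080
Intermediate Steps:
D(Y, d) = 4 - Y/3
a = -3/377 (a = 1/((4 - (-2*3 + 2)/3) - 131) = 1/((4 - (-6 + 2)/3) - 131) = 1/((4 - 1/3*(-4)) - 131) = 1/((4 + 4/3) - 131) = 1/(16/3 - 131) = 1/(-377/3) = -3/377 ≈ -0.0079576)
f = -2
f + a = -2 - 3/377 = -757/377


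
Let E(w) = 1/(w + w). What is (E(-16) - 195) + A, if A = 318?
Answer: 3935/32 ≈ 122.97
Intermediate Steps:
E(w) = 1/(2*w)
(E(-16) - 195) + A = ((½)/(-16) - 195) + 318 = ((½)*(-1/16) - 195) + 318 = (-1/32 - 195) + 318 = -6241/32 + 318 = 3935/32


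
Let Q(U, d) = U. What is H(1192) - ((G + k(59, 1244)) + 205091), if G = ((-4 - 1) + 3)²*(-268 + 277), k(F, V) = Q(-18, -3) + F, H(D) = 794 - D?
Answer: -205566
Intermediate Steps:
k(F, V) = -18 + F
G = 36 (G = (-5 + 3)²*9 = (-2)²*9 = 4*9 = 36)
H(1192) - ((G + k(59, 1244)) + 205091) = (794 - 1*1192) - ((36 + (-18 + 59)) + 205091) = (794 - 1192) - ((36 + 41) + 205091) = -398 - (77 + 205091) = -398 - 1*205168 = -398 - 205168 = -205566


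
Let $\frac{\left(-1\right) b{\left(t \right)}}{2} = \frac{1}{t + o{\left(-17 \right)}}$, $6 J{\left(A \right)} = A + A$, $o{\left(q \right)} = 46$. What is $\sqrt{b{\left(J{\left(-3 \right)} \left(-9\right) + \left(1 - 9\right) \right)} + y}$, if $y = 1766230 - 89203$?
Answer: $\frac{\sqrt{3704552549}}{47} \approx 1295.0$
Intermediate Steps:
$J{\left(A \right)} = \frac{A}{3}$ ($J{\left(A \right)} = \frac{A + A}{6} = \frac{2 A}{6} = \frac{A}{3}$)
$b{\left(t \right)} = - \frac{2}{46 + t}$ ($b{\left(t \right)} = - \frac{2}{t + 46} = - \frac{2}{46 + t}$)
$y = 1677027$
$\sqrt{b{\left(J{\left(-3 \right)} \left(-9\right) + \left(1 - 9\right) \right)} + y} = \sqrt{- \frac{2}{46 + \left(\frac{1}{3} \left(-3\right) \left(-9\right) + \left(1 - 9\right)\right)} + 1677027} = \sqrt{- \frac{2}{46 - -1} + 1677027} = \sqrt{- \frac{2}{46 + \left(9 - 8\right)} + 1677027} = \sqrt{- \frac{2}{46 + 1} + 1677027} = \sqrt{- \frac{2}{47} + 1677027} = \sqrt{\frac{78820267}{47}} = \frac{\sqrt{3704552549}}{47}$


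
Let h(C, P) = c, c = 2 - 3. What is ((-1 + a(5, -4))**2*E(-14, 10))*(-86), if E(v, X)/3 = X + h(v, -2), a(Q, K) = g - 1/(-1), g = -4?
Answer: -37152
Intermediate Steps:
c = -1
a(Q, K) = -3 (a(Q, K) = -4 - 1/(-1) = -4 - 1*(-1) = -4 + 1 = -3)
h(C, P) = -1
E(v, X) = -3 + 3*X (E(v, X) = 3*(X - 1) = 3*(-1 + X) = -3 + 3*X)
((-1 + a(5, -4))**2*E(-14, 10))*(-86) = ((-1 - 3)**2*(-3 + 3*10))*(-86) = ((-4)**2*(-3 + 30))*(-86) = (16*27)*(-86) = 432*(-86) = -37152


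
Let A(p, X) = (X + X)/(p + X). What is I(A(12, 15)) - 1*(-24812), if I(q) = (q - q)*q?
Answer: 24812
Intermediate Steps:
A(p, X) = 2*X/(X + p) (A(p, X) = (2*X)/(X + p) = 2*X/(X + p))
I(q) = 0 (I(q) = 0*q = 0)
I(A(12, 15)) - 1*(-24812) = 0 - 1*(-24812) = 0 + 24812 = 24812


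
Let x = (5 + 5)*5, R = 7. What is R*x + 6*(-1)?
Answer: 344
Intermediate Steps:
x = 50 (x = 10*5 = 50)
R*x + 6*(-1) = 7*50 + 6*(-1) = 350 - 6 = 344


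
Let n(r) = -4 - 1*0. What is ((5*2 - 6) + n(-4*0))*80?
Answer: 0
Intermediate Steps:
n(r) = -4 (n(r) = -4 + 0 = -4)
((5*2 - 6) + n(-4*0))*80 = ((5*2 - 6) - 4)*80 = ((10 - 6) - 4)*80 = (4 - 4)*80 = 0*80 = 0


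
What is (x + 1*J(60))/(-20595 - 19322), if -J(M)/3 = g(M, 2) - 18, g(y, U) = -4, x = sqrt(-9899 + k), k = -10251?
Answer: -66/39917 - 5*I*sqrt(806)/39917 ≈ -0.0016534 - 0.0035561*I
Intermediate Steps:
x = 5*I*sqrt(806) (x = sqrt(-9899 - 10251) = sqrt(-20150) = 5*I*sqrt(806) ≈ 141.95*I)
J(M) = 66 (J(M) = -3*(-4 - 18) = -3*(-22) = 66)
(x + 1*J(60))/(-20595 - 19322) = (5*I*sqrt(806) + 1*66)/(-20595 - 19322) = (5*I*sqrt(806) + 66)/(-39917) = (66 + 5*I*sqrt(806))*(-1/39917) = -66/39917 - 5*I*sqrt(806)/39917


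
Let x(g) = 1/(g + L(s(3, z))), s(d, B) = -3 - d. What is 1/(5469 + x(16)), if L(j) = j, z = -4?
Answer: 10/54691 ≈ 0.00018285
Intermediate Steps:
x(g) = 1/(-6 + g) (x(g) = 1/(g + (-3 - 1*3)) = 1/(g + (-3 - 3)) = 1/(g - 6) = 1/(-6 + g))
1/(5469 + x(16)) = 1/(5469 + 1/(-6 + 16)) = 1/(5469 + 1/10) = 1/(5469 + ⅒) = 1/(54691/10) = 10/54691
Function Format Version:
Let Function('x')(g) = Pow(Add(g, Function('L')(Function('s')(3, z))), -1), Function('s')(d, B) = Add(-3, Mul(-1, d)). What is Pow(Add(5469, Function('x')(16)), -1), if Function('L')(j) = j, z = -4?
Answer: Rational(10, 54691) ≈ 0.00018285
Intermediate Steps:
Function('x')(g) = Pow(Add(-6, g), -1) (Function('x')(g) = Pow(Add(g, Add(-3, Mul(-1, 3))), -1) = Pow(Add(g, Add(-3, -3)), -1) = Pow(Add(g, -6), -1) = Pow(Add(-6, g), -1))
Pow(Add(5469, Function('x')(16)), -1) = Pow(Add(5469, Pow(Add(-6, 16), -1)), -1) = Pow(Add(5469, Pow(10, -1)), -1) = Pow(Add(5469, Rational(1, 10)), -1) = Pow(Rational(54691, 10), -1) = Rational(10, 54691)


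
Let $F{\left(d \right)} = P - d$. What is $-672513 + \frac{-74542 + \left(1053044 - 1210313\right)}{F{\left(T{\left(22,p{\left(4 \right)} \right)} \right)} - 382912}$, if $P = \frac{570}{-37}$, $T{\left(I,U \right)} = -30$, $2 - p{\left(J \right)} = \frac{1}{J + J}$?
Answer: $- \frac{9527620286645}{14167204} \approx -6.7251 \cdot 10^{5}$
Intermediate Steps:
$p{\left(J \right)} = 2 - \frac{1}{2 J}$ ($p{\left(J \right)} = 2 - \frac{1}{J + J} = 2 - \frac{1}{2 J}$)
$P = - \frac{570}{37}$ ($P = 570 \left(- \frac{1}{37}\right) = - \frac{570}{37} \approx -15.405$)
$F{\left(d \right)} = - \frac{570}{37} - d$
$-672513 + \frac{-74542 + \left(1053044 - 1210313\right)}{F{\left(T{\left(22,p{\left(4 \right)} \right)} \right)} - 382912} = -672513 + \frac{-74542 + \left(1053044 - 1210313\right)}{\left(- \frac{570}{37} - -30\right) - 382912} = -672513 + \frac{-74542 + \left(1053044 - 1210313\right)}{\left(- \frac{570}{37} + 30\right) - 382912} = -672513 + \frac{-74542 - 157269}{\frac{540}{37} - 382912} = -672513 - \frac{231811}{- \frac{14167204}{37}} = -672513 - - \frac{8577007}{14167204} = -672513 + \frac{8577007}{14167204} = - \frac{9527620286645}{14167204}$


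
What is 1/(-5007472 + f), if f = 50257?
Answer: -1/4957215 ≈ -2.0173e-7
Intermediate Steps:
1/(-5007472 + f) = 1/(-5007472 + 50257) = 1/(-4957215) = -1/4957215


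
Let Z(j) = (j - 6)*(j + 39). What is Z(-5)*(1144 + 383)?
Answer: -571098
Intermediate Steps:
Z(j) = (-6 + j)*(39 + j)
Z(-5)*(1144 + 383) = (-234 + (-5)² + 33*(-5))*(1144 + 383) = (-234 + 25 - 165)*1527 = -374*1527 = -571098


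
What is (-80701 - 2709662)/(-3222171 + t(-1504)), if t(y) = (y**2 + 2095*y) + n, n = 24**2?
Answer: 930121/1370153 ≈ 0.67884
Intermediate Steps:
n = 576
t(y) = 576 + y**2 + 2095*y (t(y) = (y**2 + 2095*y) + 576 = 576 + y**2 + 2095*y)
(-80701 - 2709662)/(-3222171 + t(-1504)) = (-80701 - 2709662)/(-3222171 + (576 + (-1504)**2 + 2095*(-1504))) = -2790363/(-3222171 + (576 + 2262016 - 3150880)) = -2790363/(-3222171 - 888288) = -2790363/(-4110459) = -2790363*(-1/4110459) = 930121/1370153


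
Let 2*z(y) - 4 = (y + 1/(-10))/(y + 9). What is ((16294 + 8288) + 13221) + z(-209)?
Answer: 151222091/4000 ≈ 37806.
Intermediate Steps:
z(y) = 2 + (-1/10 + y)/(2*(9 + y)) (z(y) = 2 + ((y + 1/(-10))/(y + 9))/2 = 2 + ((y - 1/10)/(9 + y))/2 = 2 + ((-1/10 + y)/(9 + y))/2 = 2 + (-1/10 + y)/(2*(9 + y)))
((16294 + 8288) + 13221) + z(-209) = ((16294 + 8288) + 13221) + (359 + 50*(-209))/(20*(9 - 209)) = (24582 + 13221) + (1/20)*(359 - 10450)/(-200) = 37803 + (1/20)*(-1/200)*(-10091) = 37803 + 10091/4000 = 151222091/4000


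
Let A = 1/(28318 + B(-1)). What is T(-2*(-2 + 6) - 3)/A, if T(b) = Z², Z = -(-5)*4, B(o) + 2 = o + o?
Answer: 11325600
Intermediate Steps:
B(o) = -2 + 2*o (B(o) = -2 + (o + o) = -2 + 2*o)
Z = 20 (Z = -5*(-4) = 20)
T(b) = 400 (T(b) = 20² = 400)
A = 1/28314 (A = 1/(28318 + (-2 + 2*(-1))) = 1/(28318 + (-2 - 2)) = 1/(28318 - 4) = 1/28314 ≈ 3.5318e-5)
T(-2*(-2 + 6) - 3)/A = 400/(1/28314) = 400*28314 = 11325600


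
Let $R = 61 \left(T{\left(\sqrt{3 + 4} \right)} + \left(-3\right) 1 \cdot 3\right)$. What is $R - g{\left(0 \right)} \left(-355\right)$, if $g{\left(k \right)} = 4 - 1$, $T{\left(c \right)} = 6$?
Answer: $882$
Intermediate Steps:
$R = -183$ ($R = 61 \left(6 + \left(-3\right) 1 \cdot 3\right) = 61 \left(6 - 9\right) = 61 \left(-3\right) = -183$)
$g{\left(k \right)} = 3$ ($g{\left(k \right)} = 4 - 1 = 3$)
$R - g{\left(0 \right)} \left(-355\right) = -183 - 3 \left(-355\right) = -183 - -1065 = -183 + 1065 = 882$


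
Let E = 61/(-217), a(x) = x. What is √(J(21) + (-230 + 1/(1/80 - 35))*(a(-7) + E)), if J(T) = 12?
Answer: 2*√17286315824813/202461 ≈ 41.071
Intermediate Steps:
E = -61/217 (E = 61*(-1/217) = -61/217 ≈ -0.28111)
√(J(21) + (-230 + 1/(1/80 - 35))*(a(-7) + E)) = √(12 + (-230 + 1/(1/80 - 35))*(-7 - 61/217)) = √(12 + (-230 + 1/(1/80 - 35))*(-1580/217)) = √(12 + (-230 + 1/(-2799/80))*(-1580/217)) = √(12 + (-230 - 80/2799)*(-1580/217)) = √(12 - 643850/2799*(-1580/217)) = √(12 + 1017283000/607383) = √(1024571596/607383) = 2*√17286315824813/202461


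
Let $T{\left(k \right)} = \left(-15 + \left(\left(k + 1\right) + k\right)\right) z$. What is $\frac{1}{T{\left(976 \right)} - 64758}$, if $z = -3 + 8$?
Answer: $- \frac{1}{55068} \approx -1.8159 \cdot 10^{-5}$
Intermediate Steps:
$z = 5$
$T{\left(k \right)} = -70 + 10 k$ ($T{\left(k \right)} = \left(-15 + \left(\left(k + 1\right) + k\right)\right) 5 = \left(-15 + \left(\left(1 + k\right) + k\right)\right) 5 = \left(-15 + \left(1 + 2 k\right)\right) 5 = \left(-14 + 2 k\right) 5 = -70 + 10 k$)
$\frac{1}{T{\left(976 \right)} - 64758} = \frac{1}{\left(-70 + 10 \cdot 976\right) - 64758} = \frac{1}{\left(-70 + 9760\right) - 64758} = \frac{1}{9690 - 64758} = \frac{1}{-55068} = - \frac{1}{55068}$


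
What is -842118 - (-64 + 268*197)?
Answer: -894850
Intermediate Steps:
-842118 - (-64 + 268*197) = -842118 - (-64 + 52796) = -842118 - 1*52732 = -842118 - 52732 = -894850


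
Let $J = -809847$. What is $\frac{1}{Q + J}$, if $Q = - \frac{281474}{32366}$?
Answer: $- \frac{16183}{13105894738} \approx -1.2348 \cdot 10^{-6}$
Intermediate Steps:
$Q = - \frac{140737}{16183}$ ($Q = \left(-281474\right) \frac{1}{32366} = - \frac{140737}{16183} \approx -8.6966$)
$\frac{1}{Q + J} = \frac{1}{- \frac{140737}{16183} - 809847} = \frac{1}{- \frac{13105894738}{16183}} = - \frac{16183}{13105894738}$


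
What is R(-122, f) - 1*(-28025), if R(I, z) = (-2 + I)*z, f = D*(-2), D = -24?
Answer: 22073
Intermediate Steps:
f = 48 (f = -24*(-2) = 48)
R(I, z) = z*(-2 + I)
R(-122, f) - 1*(-28025) = 48*(-2 - 122) - 1*(-28025) = 48*(-124) + 28025 = -5952 + 28025 = 22073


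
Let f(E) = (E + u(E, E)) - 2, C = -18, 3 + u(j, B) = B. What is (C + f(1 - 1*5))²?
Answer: 961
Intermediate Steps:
u(j, B) = -3 + B
f(E) = -5 + 2*E (f(E) = (E + (-3 + E)) - 2 = (-3 + 2*E) - 2 = -5 + 2*E)
(C + f(1 - 1*5))² = (-18 + (-5 + 2*(1 - 1*5)))² = (-18 + (-5 + 2*(1 - 5)))² = (-18 + (-5 + 2*(-4)))² = (-18 + (-5 - 8))² = (-18 - 13)² = (-31)² = 961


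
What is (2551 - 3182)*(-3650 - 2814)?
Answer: 4078784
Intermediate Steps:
(2551 - 3182)*(-3650 - 2814) = -631*(-6464) = 4078784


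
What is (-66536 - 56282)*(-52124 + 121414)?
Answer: -8510059220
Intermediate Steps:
(-66536 - 56282)*(-52124 + 121414) = -122818*69290 = -8510059220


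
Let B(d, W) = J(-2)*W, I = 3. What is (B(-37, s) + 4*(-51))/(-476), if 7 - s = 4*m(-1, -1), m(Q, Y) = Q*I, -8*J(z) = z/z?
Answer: 1651/3808 ≈ 0.43356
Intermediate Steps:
J(z) = -⅛ (J(z) = -z/(8*z) = -⅛*1 = -⅛)
m(Q, Y) = 3*Q (m(Q, Y) = Q*3 = 3*Q)
s = 19 (s = 7 - 4*3*(-1) = 7 - 4*(-3) = 7 - 1*(-12) = 7 + 12 = 19)
B(d, W) = -W/8
(B(-37, s) + 4*(-51))/(-476) = (-⅛*19 + 4*(-51))/(-476) = -(-19/8 - 204)/476 = -1/476*(-1651/8) = 1651/3808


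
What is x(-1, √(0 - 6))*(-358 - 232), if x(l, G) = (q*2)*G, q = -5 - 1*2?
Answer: 8260*I*√6 ≈ 20233.0*I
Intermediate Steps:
q = -7 (q = -5 - 2 = -7)
x(l, G) = -14*G (x(l, G) = (-7*2)*G = -14*G)
x(-1, √(0 - 6))*(-358 - 232) = (-14*√(0 - 6))*(-358 - 232) = -14*I*√6*(-590) = 8260*I*√6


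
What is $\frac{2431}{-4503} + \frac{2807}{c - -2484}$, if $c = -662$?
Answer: $\frac{8210639}{8204466} \approx 1.0008$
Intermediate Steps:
$\frac{2431}{-4503} + \frac{2807}{c - -2484} = \frac{2431}{-4503} + \frac{2807}{-662 - -2484} = 2431 \left(- \frac{1}{4503}\right) + \frac{2807}{-662 + 2484} = - \frac{2431}{4503} + \frac{2807}{1822} = \frac{8210639}{8204466}$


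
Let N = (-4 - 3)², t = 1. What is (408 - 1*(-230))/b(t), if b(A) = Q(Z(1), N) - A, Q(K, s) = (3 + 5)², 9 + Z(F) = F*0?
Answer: 638/63 ≈ 10.127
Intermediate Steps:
Z(F) = -9 (Z(F) = -9 + F*0 = -9 + 0 = -9)
N = 49 (N = (-7)² = 49)
Q(K, s) = 64 (Q(K, s) = 8² = 64)
b(A) = 64 - A
(408 - 1*(-230))/b(t) = (408 - 1*(-230))/(64 - 1*1) = (408 + 230)/(64 - 1) = 638/63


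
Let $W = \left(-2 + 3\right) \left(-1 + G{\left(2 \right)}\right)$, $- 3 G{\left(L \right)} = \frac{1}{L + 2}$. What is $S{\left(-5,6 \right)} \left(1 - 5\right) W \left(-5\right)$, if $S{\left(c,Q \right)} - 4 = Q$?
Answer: $- \frac{650}{3} \approx -216.67$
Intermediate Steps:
$S{\left(c,Q \right)} = 4 + Q$
$G{\left(L \right)} = - \frac{1}{3 \left(2 + L\right)}$ ($G{\left(L \right)} = - \frac{1}{3 \left(L + 2\right)} = - \frac{1}{3 \left(2 + L\right)}$)
$W = - \frac{13}{12}$ ($W = \left(-2 + 3\right) \left(-1 - \frac{1}{6 + 3 \cdot 2}\right) = 1 \left(-1 - \frac{1}{6 + 6}\right) = 1 \left(-1 - \frac{1}{12}\right) = 1 \left(- \frac{13}{12}\right) = - \frac{13}{12} \approx -1.0833$)
$S{\left(-5,6 \right)} \left(1 - 5\right) W \left(-5\right) = \left(4 + 6\right) \left(1 - 5\right) \left(- \frac{13}{12}\right) \left(-5\right) = 10 \left(-4\right) \left(- \frac{13}{12}\right) \left(-5\right) = \left(-40\right) \left(- \frac{13}{12}\right) \left(-5\right) = \frac{130}{3} \left(-5\right) = - \frac{650}{3}$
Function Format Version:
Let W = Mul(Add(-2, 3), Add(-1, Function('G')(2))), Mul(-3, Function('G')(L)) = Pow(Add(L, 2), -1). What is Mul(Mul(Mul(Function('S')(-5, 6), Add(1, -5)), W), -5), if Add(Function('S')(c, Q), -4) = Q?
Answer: Rational(-650, 3) ≈ -216.67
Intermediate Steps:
Function('S')(c, Q) = Add(4, Q)
Function('G')(L) = Mul(Rational(-1, 3), Pow(Add(2, L), -1)) (Function('G')(L) = Mul(Rational(-1, 3), Pow(Add(L, 2), -1)) = Mul(Rational(-1, 3), Pow(Add(2, L), -1)))
W = Rational(-13, 12) (W = Mul(Add(-2, 3), Add(-1, Mul(-1, Pow(Add(6, Mul(3, 2)), -1)))) = Mul(1, Add(-1, Mul(-1, Pow(Add(6, 6), -1)))) = Mul(1, Add(-1, Mul(-1, Pow(12, -1)))) = Mul(1, Add(-1, Mul(-1, Rational(1, 12)))) = Mul(1, Add(-1, Rational(-1, 12))) = Mul(1, Rational(-13, 12)) = Rational(-13, 12) ≈ -1.0833)
Mul(Mul(Mul(Function('S')(-5, 6), Add(1, -5)), W), -5) = Mul(Mul(Mul(Add(4, 6), Add(1, -5)), Rational(-13, 12)), -5) = Mul(Mul(Mul(10, -4), Rational(-13, 12)), -5) = Mul(Mul(-40, Rational(-13, 12)), -5) = Mul(Rational(130, 3), -5) = Rational(-650, 3)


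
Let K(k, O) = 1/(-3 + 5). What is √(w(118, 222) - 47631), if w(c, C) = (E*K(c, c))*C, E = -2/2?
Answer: I*√47742 ≈ 218.5*I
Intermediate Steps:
E = -1 (E = -2*½ = -1)
K(k, O) = ½ (K(k, O) = 1/2 = ½)
w(c, C) = -C/2 (w(c, C) = (-1*½)*C = -C/2)
√(w(118, 222) - 47631) = √(-½*222 - 47631) = √(-111 - 47631) = √(-47742) = I*√47742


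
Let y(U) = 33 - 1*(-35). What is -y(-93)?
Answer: -68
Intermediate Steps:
y(U) = 68 (y(U) = 33 + 35 = 68)
-y(-93) = -1*68 = -68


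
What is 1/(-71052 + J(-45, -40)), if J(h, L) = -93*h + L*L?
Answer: -1/65267 ≈ -1.5322e-5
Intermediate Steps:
J(h, L) = L² - 93*h (J(h, L) = -93*h + L² = L² - 93*h)
1/(-71052 + J(-45, -40)) = 1/(-71052 + ((-40)² - 93*(-45))) = 1/(-71052 + (1600 + 4185)) = 1/(-71052 + 5785) = 1/(-65267) = -1/65267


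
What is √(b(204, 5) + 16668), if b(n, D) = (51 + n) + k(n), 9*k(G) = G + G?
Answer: √152715/3 ≈ 130.26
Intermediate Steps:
k(G) = 2*G/9 (k(G) = (G + G)/9 = (2*G)/9 = 2*G/9)
b(n, D) = 51 + 11*n/9 (b(n, D) = (51 + n) + 2*n/9 = 51 + 11*n/9)
√(b(204, 5) + 16668) = √((51 + (11/9)*204) + 16668) = √((51 + 748/3) + 16668) = √(901/3 + 16668) = √(50905/3) = √152715/3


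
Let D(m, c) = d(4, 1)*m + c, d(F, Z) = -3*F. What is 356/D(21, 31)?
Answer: -356/221 ≈ -1.6109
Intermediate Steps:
D(m, c) = c - 12*m (D(m, c) = (-3*4)*m + c = -12*m + c = c - 12*m)
356/D(21, 31) = 356/(31 - 12*21) = 356/(31 - 252) = 356/(-221) = 356*(-1/221) = -356/221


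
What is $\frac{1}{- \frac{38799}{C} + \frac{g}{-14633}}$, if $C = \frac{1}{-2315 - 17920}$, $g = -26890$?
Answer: $\frac{14633}{11488335622135} \approx 1.2737 \cdot 10^{-9}$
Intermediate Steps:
$C = - \frac{1}{20235}$ ($C = \frac{1}{-20235} = - \frac{1}{20235} \approx -4.9419 \cdot 10^{-5}$)
$\frac{1}{- \frac{38799}{C} + \frac{g}{-14633}} = \frac{1}{- \frac{38799}{- \frac{1}{20235}} - \frac{26890}{-14633}} = \frac{1}{\left(-38799\right) \left(-20235\right) - - \frac{26890}{14633}} = \frac{1}{785097765 + \frac{26890}{14633}} = \frac{1}{\frac{11488335622135}{14633}} = \frac{14633}{11488335622135}$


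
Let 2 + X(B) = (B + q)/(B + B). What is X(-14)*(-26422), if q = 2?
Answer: 290642/7 ≈ 41520.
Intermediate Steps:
X(B) = -2 + (2 + B)/(2*B) (X(B) = -2 + (B + 2)/(B + B) = -2 + (2 + B)/((2*B)) = -2 + (2 + B)*(1/(2*B)) = -2 + (2 + B)/(2*B))
X(-14)*(-26422) = (-3/2 + 1/(-14))*(-26422) = (-3/2 - 1/14)*(-26422) = -11/7*(-26422) = 290642/7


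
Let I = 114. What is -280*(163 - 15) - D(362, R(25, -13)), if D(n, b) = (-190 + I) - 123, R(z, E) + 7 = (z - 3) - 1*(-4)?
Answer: -41241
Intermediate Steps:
R(z, E) = -6 + z (R(z, E) = -7 + ((z - 3) - 1*(-4)) = -7 + ((-3 + z) + 4) = -7 + (1 + z) = -6 + z)
D(n, b) = -199 (D(n, b) = (-190 + 114) - 123 = -76 - 123 = -199)
-280*(163 - 15) - D(362, R(25, -13)) = -280*(163 - 15) - 1*(-199) = -280*148 + 199 = -41440 + 199 = -41241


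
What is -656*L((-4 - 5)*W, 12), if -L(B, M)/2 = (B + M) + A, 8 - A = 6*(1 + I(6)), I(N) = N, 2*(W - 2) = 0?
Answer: -52480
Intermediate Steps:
W = 2 (W = 2 + (½)*0 = 2 + 0 = 2)
A = -34 (A = 8 - 6*(1 + 6) = 8 - 6*7 = 8 - 1*42 = 8 - 42 = -34)
L(B, M) = 68 - 2*B - 2*M (L(B, M) = -2*((B + M) - 34) = -2*(-34 + B + M) = 68 - 2*B - 2*M)
-656*L((-4 - 5)*W, 12) = -656*(68 - 2*(-4 - 5)*2 - 2*12) = -656*(68 - (-18)*2 - 24) = -656*(68 - 2*(-18) - 24) = -656*(68 + 36 - 24) = -656*80 = -52480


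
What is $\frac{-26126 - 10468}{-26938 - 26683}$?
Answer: $\frac{36594}{53621} \approx 0.68246$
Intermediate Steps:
$\frac{-26126 - 10468}{-26938 - 26683} = - \frac{36594}{-53621} = \left(-36594\right) \left(- \frac{1}{53621}\right) = \frac{36594}{53621}$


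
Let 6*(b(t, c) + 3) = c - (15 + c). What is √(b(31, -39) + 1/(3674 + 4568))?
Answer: I*√93402465/4121 ≈ 2.3452*I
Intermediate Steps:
b(t, c) = -11/2 (b(t, c) = -3 + (c - (15 + c))/6 = -3 + (c + (-15 - c))/6 = -3 + (⅙)*(-15) = -3 - 5/2 = -11/2)
√(b(31, -39) + 1/(3674 + 4568)) = √(-11/2 + 1/(3674 + 4568)) = √(-11/2 + 1/8242) = √(-22665/4121) = I*√93402465/4121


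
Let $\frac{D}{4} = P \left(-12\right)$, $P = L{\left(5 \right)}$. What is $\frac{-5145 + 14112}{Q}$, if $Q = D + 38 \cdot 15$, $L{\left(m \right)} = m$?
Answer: $\frac{2989}{110} \approx 27.173$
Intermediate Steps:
$P = 5$
$D = -240$ ($D = 4 \cdot 5 \left(-12\right) = 4 \left(-60\right) = -240$)
$Q = 330$ ($Q = -240 + 38 \cdot 15 = -240 + 570 = 330$)
$\frac{-5145 + 14112}{Q} = \frac{-5145 + 14112}{330} = 8967 \cdot \frac{1}{330} = \frac{2989}{110}$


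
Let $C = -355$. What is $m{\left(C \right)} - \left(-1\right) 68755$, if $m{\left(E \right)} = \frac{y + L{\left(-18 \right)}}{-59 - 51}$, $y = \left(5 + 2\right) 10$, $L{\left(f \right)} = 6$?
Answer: $\frac{3781487}{55} \approx 68754.0$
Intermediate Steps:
$y = 70$ ($y = 7 \cdot 10 = 70$)
$m{\left(E \right)} = - \frac{38}{55}$ ($m{\left(E \right)} = \frac{70 + 6}{-59 - 51} = \frac{76}{-110} = 76 \left(- \frac{1}{110}\right) = - \frac{38}{55}$)
$m{\left(C \right)} - \left(-1\right) 68755 = - \frac{38}{55} - \left(-1\right) 68755 = - \frac{38}{55} - -68755 = - \frac{38}{55} + 68755 = \frac{3781487}{55}$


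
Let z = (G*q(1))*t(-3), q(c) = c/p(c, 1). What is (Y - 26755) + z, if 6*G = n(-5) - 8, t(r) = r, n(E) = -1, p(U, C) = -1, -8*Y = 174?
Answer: -107125/4 ≈ -26781.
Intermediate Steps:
Y = -87/4 (Y = -⅛*174 = -87/4 ≈ -21.750)
G = -3/2 (G = (-1 - 8)/6 = (⅙)*(-9) = -3/2 ≈ -1.5000)
q(c) = -c (q(c) = c/(-1) = c*(-1) = -c)
z = -9/2 (z = -(-3)/2*(-3) = -3/2*(-1)*(-3) = (3/2)*(-3) = -9/2 ≈ -4.5000)
(Y - 26755) + z = (-87/4 - 26755) - 9/2 = -107107/4 - 9/2 = -107125/4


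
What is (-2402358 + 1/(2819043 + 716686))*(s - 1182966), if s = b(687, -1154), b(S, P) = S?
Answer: 10042380505726407699/3535729 ≈ 2.8403e+12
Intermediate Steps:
s = 687
(-2402358 + 1/(2819043 + 716686))*(s - 1182966) = (-2402358 + 1/(2819043 + 716686))*(687 - 1182966) = (-2402358 + 1/3535729)*(-1182279) = -8494086848981/3535729*(-1182279) = 10042380505726407699/3535729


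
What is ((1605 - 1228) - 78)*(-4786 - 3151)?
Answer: -2373163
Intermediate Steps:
((1605 - 1228) - 78)*(-4786 - 3151) = (377 - 78)*(-7937) = 299*(-7937) = -2373163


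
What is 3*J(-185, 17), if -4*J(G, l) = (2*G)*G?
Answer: -102675/2 ≈ -51338.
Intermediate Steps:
J(G, l) = -G²/2 (J(G, l) = -2*G*G/4 = -G²/2)
3*J(-185, 17) = 3*(-½*(-185)²) = 3*(-½*34225) = 3*(-34225/2) = -102675/2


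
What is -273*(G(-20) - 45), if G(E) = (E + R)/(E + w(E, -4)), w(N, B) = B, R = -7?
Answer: 95823/8 ≈ 11978.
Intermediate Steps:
G(E) = (-7 + E)/(-4 + E) (G(E) = (E - 7)/(E - 4) = (-7 + E)/(-4 + E))
-273*(G(-20) - 45) = -273*((-7 - 20)/(-4 - 20) - 45) = -273*(-27/(-24) - 45) = -273*(-1/24*(-27) - 45) = -273*(9/8 - 45) = -273*(-351/8) = 95823/8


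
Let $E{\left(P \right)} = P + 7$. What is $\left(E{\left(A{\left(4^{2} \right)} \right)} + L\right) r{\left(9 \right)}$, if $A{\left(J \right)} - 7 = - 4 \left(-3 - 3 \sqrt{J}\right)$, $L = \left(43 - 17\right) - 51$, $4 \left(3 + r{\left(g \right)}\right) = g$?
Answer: $- \frac{147}{4} \approx -36.75$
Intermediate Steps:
$r{\left(g \right)} = -3 + \frac{g}{4}$
$L = -25$ ($L = 26 - 51 = -25$)
$A{\left(J \right)} = 19 + 12 \sqrt{J}$ ($A{\left(J \right)} = 7 - 4 \left(-3 - 3 \sqrt{J}\right) = 7 + \left(12 + 12 \sqrt{J}\right) = 19 + 12 \sqrt{J}$)
$E{\left(P \right)} = 7 + P$
$\left(E{\left(A{\left(4^{2} \right)} \right)} + L\right) r{\left(9 \right)} = \left(\left(7 + \left(19 + 12 \sqrt{4^{2}}\right)\right) - 25\right) \left(-3 + \frac{1}{4} \cdot 9\right) = \left(\left(7 + \left(19 + 12 \sqrt{16}\right)\right) - 25\right) \left(-3 + \frac{9}{4}\right) = \left(\left(7 + \left(19 + 12 \cdot 4\right)\right) - 25\right) \left(- \frac{3}{4}\right) = \left(\left(7 + \left(19 + 48\right)\right) - 25\right) \left(- \frac{3}{4}\right) = \left(\left(7 + 67\right) - 25\right) \left(- \frac{3}{4}\right) = \left(74 - 25\right) \left(- \frac{3}{4}\right) = 49 \left(- \frac{3}{4}\right) = - \frac{147}{4}$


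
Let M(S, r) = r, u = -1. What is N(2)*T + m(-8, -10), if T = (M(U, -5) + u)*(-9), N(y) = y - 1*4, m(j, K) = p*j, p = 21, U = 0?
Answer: -276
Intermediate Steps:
m(j, K) = 21*j
N(y) = -4 + y (N(y) = y - 4 = -4 + y)
T = 54 (T = (-5 - 1)*(-9) = -6*(-9) = 54)
N(2)*T + m(-8, -10) = (-4 + 2)*54 + 21*(-8) = -2*54 - 168 = -108 - 168 = -276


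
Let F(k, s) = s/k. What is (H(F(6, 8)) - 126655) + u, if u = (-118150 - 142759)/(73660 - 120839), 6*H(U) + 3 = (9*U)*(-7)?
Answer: -1086523533/8578 ≈ -1.2666e+5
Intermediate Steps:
H(U) = -½ - 21*U/2 (H(U) = -½ + ((9*U)*(-7))/6 = -½ + (-63*U)/6 = -½ - 21*U/2)
u = 23719/4289 (u = -260909/(-47179) = -260909*(-1/47179) = 23719/4289 ≈ 5.5302)
(H(F(6, 8)) - 126655) + u = ((-½ - 84/6) - 126655) + 23719/4289 = ((-½ - 21/2*4/3) - 126655) + 23719/4289 = ((-½ - 14) - 126655) + 23719/4289 = (-29/2 - 126655) + 23719/4289 = -253339/2 + 23719/4289 = -1086523533/8578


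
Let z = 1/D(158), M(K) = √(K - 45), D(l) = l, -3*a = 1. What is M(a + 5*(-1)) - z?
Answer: -1/158 + I*√453/3 ≈ -0.0063291 + 7.0946*I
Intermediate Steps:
a = -⅓ (a = -⅓*1 = -⅓ ≈ -0.33333)
M(K) = √(-45 + K)
z = 1/158 ≈ 0.0063291
M(a + 5*(-1)) - z = √(-45 + (-⅓ + 5*(-1))) - 1*1/158 = √(-45 + (-⅓ - 5)) - 1/158 = √(-45 - 16/3) - 1/158 = √(-151/3) - 1/158 = I*√453/3 - 1/158 = -1/158 + I*√453/3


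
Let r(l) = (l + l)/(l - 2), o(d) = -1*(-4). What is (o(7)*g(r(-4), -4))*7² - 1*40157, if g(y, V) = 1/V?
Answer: -40206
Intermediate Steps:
o(d) = 4
r(l) = 2*l/(-2 + l) (r(l) = (2*l)/(-2 + l) = 2*l/(-2 + l))
(o(7)*g(r(-4), -4))*7² - 1*40157 = (4/(-4))*7² - 1*40157 = (4*(-¼))*49 - 40157 = -1*49 - 40157 = -49 - 40157 = -40206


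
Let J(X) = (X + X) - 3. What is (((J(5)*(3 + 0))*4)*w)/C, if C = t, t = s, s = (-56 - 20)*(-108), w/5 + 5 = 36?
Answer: 1085/684 ≈ 1.5863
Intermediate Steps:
w = 155 (w = -25 + 5*36 = -25 + 180 = 155)
J(X) = -3 + 2*X (J(X) = 2*X - 3 = -3 + 2*X)
s = 8208 (s = -76*(-108) = 8208)
t = 8208
C = 8208
(((J(5)*(3 + 0))*4)*w)/C = ((((-3 + 2*5)*(3 + 0))*4)*155)/8208 = ((((-3 + 10)*3)*4)*155)*(1/8208) = (((7*3)*4)*155)*(1/8208) = ((21*4)*155)*(1/8208) = (84*155)*(1/8208) = 13020*(1/8208) = 1085/684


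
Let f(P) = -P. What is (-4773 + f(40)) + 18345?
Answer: 13532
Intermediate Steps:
(-4773 + f(40)) + 18345 = (-4773 - 1*40) + 18345 = (-4773 - 40) + 18345 = -4813 + 18345 = 13532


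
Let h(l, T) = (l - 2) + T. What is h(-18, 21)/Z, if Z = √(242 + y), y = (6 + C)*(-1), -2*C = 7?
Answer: √958/479 ≈ 0.064617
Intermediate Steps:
C = -7/2 (C = -½*7 = -7/2 ≈ -3.5000)
h(l, T) = -2 + T + l (h(l, T) = (-2 + l) + T = -2 + T + l)
y = -5/2 (y = (6 - 7/2)*(-1) = (5/2)*(-1) = -5/2 ≈ -2.5000)
Z = √958/2 (Z = √(242 - 5/2) = √(479/2) = √958/2 ≈ 15.476)
h(-18, 21)/Z = (-2 + 21 - 18)/((√958/2)) = 1*(√958/479) = √958/479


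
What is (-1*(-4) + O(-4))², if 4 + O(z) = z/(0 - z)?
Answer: 1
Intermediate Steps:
O(z) = -5 (O(z) = -4 + z/(0 - z) = -4 + z/((-z)) = -4 + z*(-1/z) = -4 - 1 = -5)
(-1*(-4) + O(-4))² = (-1*(-4) - 5)² = (4 - 5)² = (-1)² = 1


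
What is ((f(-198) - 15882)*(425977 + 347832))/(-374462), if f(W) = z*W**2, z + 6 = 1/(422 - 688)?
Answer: 12929071605150/24901723 ≈ 5.1920e+5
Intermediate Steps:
z = -1597/266 (z = -6 + 1/(422 - 688) = -6 + 1/(-266) = -6 - 1/266 = -1597/266 ≈ -6.0038)
f(W) = -1597*W**2/266
((f(-198) - 15882)*(425977 + 347832))/(-374462) = ((-1597/266*(-198)**2 - 15882)*(425977 + 347832))/(-374462) = ((-1597/266*39204 - 15882)*773809)*(-1/374462) = ((-31304394/133 - 15882)*773809)*(-1/374462) = -33416700/133*773809*(-1/374462) = -25858143210300/133*(-1/374462) = 12929071605150/24901723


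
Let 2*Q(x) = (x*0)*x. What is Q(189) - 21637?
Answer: -21637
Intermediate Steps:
Q(x) = 0 (Q(x) = ((x*0)*x)/2 = (0*x)/2 = (1/2)*0 = 0)
Q(189) - 21637 = 0 - 21637 = -21637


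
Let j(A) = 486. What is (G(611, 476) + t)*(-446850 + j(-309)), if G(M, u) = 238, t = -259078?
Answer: 115536857760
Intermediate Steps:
(G(611, 476) + t)*(-446850 + j(-309)) = (238 - 259078)*(-446850 + 486) = -258840*(-446364) = 115536857760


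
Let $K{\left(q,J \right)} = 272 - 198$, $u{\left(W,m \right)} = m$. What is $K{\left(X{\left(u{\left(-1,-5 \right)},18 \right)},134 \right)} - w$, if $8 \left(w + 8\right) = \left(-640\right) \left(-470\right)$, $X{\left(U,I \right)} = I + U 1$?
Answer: $-37518$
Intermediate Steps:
$X{\left(U,I \right)} = I + U$
$K{\left(q,J \right)} = 74$ ($K{\left(q,J \right)} = 272 - 198 = 74$)
$w = 37592$ ($w = -8 + \frac{\left(-640\right) \left(-470\right)}{8} = -8 + \frac{1}{8} \cdot 300800 = -8 + 37600 = 37592$)
$K{\left(X{\left(u{\left(-1,-5 \right)},18 \right)},134 \right)} - w = 74 - 37592 = -37518$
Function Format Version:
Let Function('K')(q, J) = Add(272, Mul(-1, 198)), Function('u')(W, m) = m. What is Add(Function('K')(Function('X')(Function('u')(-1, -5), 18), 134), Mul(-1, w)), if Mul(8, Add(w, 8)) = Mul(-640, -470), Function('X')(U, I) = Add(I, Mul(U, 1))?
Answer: -37518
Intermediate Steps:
Function('X')(U, I) = Add(I, U)
Function('K')(q, J) = 74 (Function('K')(q, J) = Add(272, -198) = 74)
w = 37592 (w = Add(-8, Mul(Rational(1, 8), Mul(-640, -470))) = Add(-8, Mul(Rational(1, 8), 300800)) = Add(-8, 37600) = 37592)
Add(Function('K')(Function('X')(Function('u')(-1, -5), 18), 134), Mul(-1, w)) = Add(74, Mul(-1, 37592)) = Add(74, -37592) = -37518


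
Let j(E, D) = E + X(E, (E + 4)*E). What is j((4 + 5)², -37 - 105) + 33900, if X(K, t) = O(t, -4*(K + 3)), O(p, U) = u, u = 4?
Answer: 33985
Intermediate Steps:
O(p, U) = 4
X(K, t) = 4
j(E, D) = 4 + E (j(E, D) = E + 4 = 4 + E)
j((4 + 5)², -37 - 105) + 33900 = (4 + (4 + 5)²) + 33900 = (4 + 9²) + 33900 = (4 + 81) + 33900 = 85 + 33900 = 33985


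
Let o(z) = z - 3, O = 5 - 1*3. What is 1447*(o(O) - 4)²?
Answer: 36175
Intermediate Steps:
O = 2 (O = 5 - 3 = 2)
o(z) = -3 + z
1447*(o(O) - 4)² = 1447*((-3 + 2) - 4)² = 1447*(-1 - 4)² = 1447*(-5)² = 1447*25 = 36175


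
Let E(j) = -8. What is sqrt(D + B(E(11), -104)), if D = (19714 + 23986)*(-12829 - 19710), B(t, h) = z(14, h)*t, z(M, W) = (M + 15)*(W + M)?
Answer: 2*I*sqrt(355483355) ≈ 37709.0*I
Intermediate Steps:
z(M, W) = (15 + M)*(M + W)
B(t, h) = t*(406 + 29*h) (B(t, h) = (14**2 + 15*14 + 15*h + 14*h)*t = (196 + 210 + 15*h + 14*h)*t = (406 + 29*h)*t = t*(406 + 29*h))
D = -1421954300 (D = 43700*(-32539) = -1421954300)
sqrt(D + B(E(11), -104)) = sqrt(-1421954300 + 29*(-8)*(14 - 104)) = sqrt(-1421954300 + 29*(-8)*(-90)) = sqrt(-1421954300 + 20880) = sqrt(-1421933420) = 2*I*sqrt(355483355)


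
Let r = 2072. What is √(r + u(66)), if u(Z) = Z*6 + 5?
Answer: √2473 ≈ 49.729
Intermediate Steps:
u(Z) = 5 + 6*Z (u(Z) = 6*Z + 5 = 5 + 6*Z)
√(r + u(66)) = √(2072 + (5 + 6*66)) = √(2072 + (5 + 396)) = √(2072 + 401) = √2473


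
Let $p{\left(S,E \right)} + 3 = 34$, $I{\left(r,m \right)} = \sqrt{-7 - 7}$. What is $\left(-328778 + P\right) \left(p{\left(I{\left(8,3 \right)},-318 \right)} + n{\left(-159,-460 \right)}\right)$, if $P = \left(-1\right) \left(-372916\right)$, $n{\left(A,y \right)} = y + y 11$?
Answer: $-242273482$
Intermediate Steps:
$I{\left(r,m \right)} = i \sqrt{14}$ ($I{\left(r,m \right)} = \sqrt{-14} = i \sqrt{14}$)
$p{\left(S,E \right)} = 31$ ($p{\left(S,E \right)} = -3 + 34 = 31$)
$n{\left(A,y \right)} = 12 y$ ($n{\left(A,y \right)} = y + 11 y = 12 y$)
$P = 372916$
$\left(-328778 + P\right) \left(p{\left(I{\left(8,3 \right)},-318 \right)} + n{\left(-159,-460 \right)}\right) = \left(-328778 + 372916\right) \left(31 + 12 \left(-460\right)\right) = 44138 \left(31 - 5520\right) = 44138 \left(-5489\right) = -242273482$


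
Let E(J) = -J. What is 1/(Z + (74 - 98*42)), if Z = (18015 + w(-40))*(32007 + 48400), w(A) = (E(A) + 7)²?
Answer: 1/1626147126 ≈ 6.1495e-10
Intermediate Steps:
w(A) = (7 - A)² (w(A) = (-A + 7)² = (7 - A)²)
Z = 1626151168 (Z = (18015 + (-7 - 40)²)*(32007 + 48400) = (18015 + (-47)²)*80407 = (18015 + 2209)*80407 = 20224*80407 = 1626151168)
1/(Z + (74 - 98*42)) = 1/(1626151168 + (74 - 98*42)) = 1/(1626151168 + (74 - 4116)) = 1/(1626151168 - 4042) = 1/1626147126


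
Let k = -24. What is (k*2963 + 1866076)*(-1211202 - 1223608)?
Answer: -4370396296840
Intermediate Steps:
(k*2963 + 1866076)*(-1211202 - 1223608) = (-24*2963 + 1866076)*(-1211202 - 1223608) = (-71112 + 1866076)*(-2434810) = 1794964*(-2434810) = -4370396296840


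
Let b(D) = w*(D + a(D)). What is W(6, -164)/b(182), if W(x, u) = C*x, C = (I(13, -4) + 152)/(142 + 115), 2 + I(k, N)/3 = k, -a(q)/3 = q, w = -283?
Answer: 555/13237042 ≈ 4.1928e-5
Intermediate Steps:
a(q) = -3*q
I(k, N) = -6 + 3*k
C = 185/257 (C = ((-6 + 3*13) + 152)/(142 + 115) = ((-6 + 39) + 152)/257 = (33 + 152)*(1/257) = 185*(1/257) = 185/257 ≈ 0.71984)
b(D) = 566*D (b(D) = -283*(D - 3*D) = -(-566)*D = 566*D)
W(x, u) = 185*x/257
W(6, -164)/b(182) = ((185/257)*6)/((566*182)) = (1110/257)/103012 = (1110/257)*(1/103012) = 555/13237042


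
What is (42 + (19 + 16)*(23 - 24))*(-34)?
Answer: -238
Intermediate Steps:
(42 + (19 + 16)*(23 - 24))*(-34) = (42 + 35*(-1))*(-34) = (42 - 35)*(-34) = 7*(-34) = -238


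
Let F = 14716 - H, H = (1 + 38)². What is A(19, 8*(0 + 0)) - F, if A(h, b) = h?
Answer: -13176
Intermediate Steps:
H = 1521 (H = 39² = 1521)
F = 13195 (F = 14716 - 1*1521 = 14716 - 1521 = 13195)
A(19, 8*(0 + 0)) - F = 19 - 1*13195 = 19 - 13195 = -13176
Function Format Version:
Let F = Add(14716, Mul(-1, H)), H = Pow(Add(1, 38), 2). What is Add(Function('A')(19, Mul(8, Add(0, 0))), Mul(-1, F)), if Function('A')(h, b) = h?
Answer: -13176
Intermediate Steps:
H = 1521 (H = Pow(39, 2) = 1521)
F = 13195 (F = Add(14716, Mul(-1, 1521)) = Add(14716, -1521) = 13195)
Add(Function('A')(19, Mul(8, Add(0, 0))), Mul(-1, F)) = Add(19, Mul(-1, 13195)) = Add(19, -13195) = -13176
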